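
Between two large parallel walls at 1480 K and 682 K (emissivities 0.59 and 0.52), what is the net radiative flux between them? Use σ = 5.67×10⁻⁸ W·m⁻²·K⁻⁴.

q ≈ 99200 W/m²

For two large parallel gray plates, q = σ(T₁⁴ − T₂⁴) / (1/ε₁ + 1/ε₂ − 1).
1/ε₁ + 1/ε₂ − 1 = 1/0.59 + 1/0.52 − 1 = 2.618.
T₁⁴ − T₂⁴ = 4.80×10^12 − 2.16×10^11 = 4.58×10^12 K⁴.
q = 5.67×10⁻⁸ × 4.58×10^12 / 2.618 = 99200 W/m².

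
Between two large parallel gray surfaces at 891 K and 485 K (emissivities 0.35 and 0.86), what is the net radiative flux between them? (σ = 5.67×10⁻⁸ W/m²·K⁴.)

q ≈ 10800 W/m²

For two large parallel gray plates, q = σ(T₁⁴ − T₂⁴) / (1/ε₁ + 1/ε₂ − 1).
1/ε₁ + 1/ε₂ − 1 = 1/0.35 + 1/0.86 − 1 = 3.020.
T₁⁴ − T₂⁴ = 6.30×10^11 − 5.53×10^10 = 5.75×10^11 K⁴.
q = 5.67×10⁻⁸ × 5.75×10^11 / 3.020 = 10800 W/m².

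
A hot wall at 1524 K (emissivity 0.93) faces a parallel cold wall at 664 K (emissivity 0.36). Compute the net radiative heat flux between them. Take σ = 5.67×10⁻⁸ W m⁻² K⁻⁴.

q ≈ 1.03×10^5 W/m²

For two large parallel gray plates, q = σ(T₁⁴ − T₂⁴) / (1/ε₁ + 1/ε₂ − 1).
1/ε₁ + 1/ε₂ − 1 = 1/0.93 + 1/0.36 − 1 = 2.853.
T₁⁴ − T₂⁴ = 5.39×10^12 − 1.94×10^11 = 5.20×10^12 K⁴.
q = 5.67×10⁻⁸ × 5.20×10^12 / 2.853 = 1.03×10^5 W/m².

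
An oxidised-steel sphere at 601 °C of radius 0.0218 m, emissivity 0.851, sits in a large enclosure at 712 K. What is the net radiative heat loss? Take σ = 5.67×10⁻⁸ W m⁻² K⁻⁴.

Q ≈ 94.1 W

A = 4πr² = 4π × (0.0218)² = 5.97×10^-3 m².
Convert: 601 °C = 874 K.
Q = εσA(T⁴ − T_s⁴). T⁴ − T_s⁴ = (874)⁴ − (712)⁴ = 5.84×10^11 − 2.57×10^11 = 3.27×10^11 K⁴.
Q = 0.851 × 5.67×10⁻⁸ × 5.97×10^-3 × 3.27×10^11 = 94.1 W.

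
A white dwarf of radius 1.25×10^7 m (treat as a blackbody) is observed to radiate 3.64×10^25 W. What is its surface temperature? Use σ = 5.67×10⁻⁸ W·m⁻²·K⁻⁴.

T ≈ 23900 K

A = 4πr² = 4π × (1.25×10^7)² = 1.96×10^15 m².
From P = σAT⁴, T = (P / σA)^(1/4) = (3.64×10^25 / (5.67×10⁻⁸ × 1.96×10^15))^(1/4).
T = (3.27×10^17)^(1/4) = 23900 K.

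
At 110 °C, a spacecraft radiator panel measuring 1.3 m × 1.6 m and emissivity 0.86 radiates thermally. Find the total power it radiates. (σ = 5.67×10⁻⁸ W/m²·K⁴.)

P ≈ 2180 W

A = 1.3 × 1.6 = 2.08 m².
110 °C = 383 K.
Stefan–Boltzmann: P = εσAT⁴ = 0.86 × 5.67×10⁻⁸ × 2.08 × (383)⁴ = 0.86 × 5.67×10⁻⁸ × 2.08 × 2.15×10^10.
P = 2180 W.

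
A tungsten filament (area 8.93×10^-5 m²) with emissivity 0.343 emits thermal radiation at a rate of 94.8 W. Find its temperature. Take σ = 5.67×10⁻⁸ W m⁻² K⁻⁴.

T ≈ 2720 K

From P = εσAT⁴, T = (P / εσA)^(1/4) = (94.8 / (0.343 × 5.67×10⁻⁸ × 8.93×10^-5))^(1/4).
T = (5.46×10^13)^(1/4) = 2720 K.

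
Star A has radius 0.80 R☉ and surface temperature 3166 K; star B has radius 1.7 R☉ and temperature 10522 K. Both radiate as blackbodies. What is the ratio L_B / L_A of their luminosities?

L_B/L_A ≈ 551

L = 4πR²σT⁴ ∝ R²T⁴, so L_B/L_A = (1.7/0.80)² × (10522/3166)⁴ = 4.52 × 122 = 551.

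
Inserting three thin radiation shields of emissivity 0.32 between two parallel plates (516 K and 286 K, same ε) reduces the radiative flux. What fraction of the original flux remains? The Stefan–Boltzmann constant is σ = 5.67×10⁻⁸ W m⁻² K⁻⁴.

ratio ≈ 0.250

With N identical shields there are N+1 = 4 gaps in series, each with the same radiative resistance, so the flux falls to 1/(N+1) of its unshielded value.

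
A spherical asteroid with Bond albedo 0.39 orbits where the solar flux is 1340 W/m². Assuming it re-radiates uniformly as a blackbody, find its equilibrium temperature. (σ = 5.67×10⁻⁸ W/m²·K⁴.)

Power absorbed = (1−a)S·πR²; power emitted = 4πR²σT⁴. Equating and cancelling πR²:
T = ((1−a)S / 4σ)^(1/4) = (817 / (4 × 5.67×10⁻⁸))^(1/4) = (3.60×10^9)^(1/4).
T = 245 K.

T ≈ 245 K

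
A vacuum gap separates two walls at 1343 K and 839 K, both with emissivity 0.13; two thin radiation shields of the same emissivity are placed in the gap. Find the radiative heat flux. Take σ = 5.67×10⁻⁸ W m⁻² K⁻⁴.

Each of the 3 gaps contributes resistance (2/ε − 1) = 2/0.13 − 1 = 14.38; total = 43.15.
q = σ(T₁⁴ − T₂⁴) / 43.15 = 5.67×10⁻⁸ × 2.76×10^12 / 43.15 = 3620 W/m².

q ≈ 3620 W/m²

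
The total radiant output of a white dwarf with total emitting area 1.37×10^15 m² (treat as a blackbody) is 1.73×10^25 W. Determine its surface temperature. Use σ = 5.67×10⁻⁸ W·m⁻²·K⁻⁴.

From P = σAT⁴, T = (P / σA)^(1/4) = (1.73×10^25 / (5.67×10⁻⁸ × 1.37×10^15))^(1/4).
T = (2.23×10^17)^(1/4) = 21700 K.

T ≈ 21700 K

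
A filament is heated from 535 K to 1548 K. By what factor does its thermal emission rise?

P ∝ T⁴, so the ratio is (1548/535)⁴ = (2.893)⁴ = 70.1.

ratio ≈ 70.1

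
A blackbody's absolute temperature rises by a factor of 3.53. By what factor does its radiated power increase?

factor ≈ 155

P ∝ T⁴, so the power scales as (3.53)⁴ = 155.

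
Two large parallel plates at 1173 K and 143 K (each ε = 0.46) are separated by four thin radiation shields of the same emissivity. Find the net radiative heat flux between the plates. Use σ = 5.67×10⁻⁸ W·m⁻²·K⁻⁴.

q ≈ 6410 W/m²

Each of the 5 gaps contributes resistance (2/ε − 1) = 2/0.46 − 1 = 3.348; total = 16.74.
q = σ(T₁⁴ − T₂⁴) / 16.74 = 5.67×10⁻⁸ × 1.89×10^12 / 16.74 = 6410 W/m².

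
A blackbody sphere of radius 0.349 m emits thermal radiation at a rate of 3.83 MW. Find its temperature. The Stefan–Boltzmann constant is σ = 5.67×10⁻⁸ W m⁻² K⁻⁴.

A = 4πr² = 4π × (0.349)² = 1.53 m².
From P = σAT⁴, T = (P / σA)^(1/4) = (3.83×10^6 / (5.67×10⁻⁸ × 1.53))^(1/4).
T = (4.41×10^13)^(1/4) = 2580 K.

T ≈ 2580 K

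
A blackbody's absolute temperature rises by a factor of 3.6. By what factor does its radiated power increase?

factor ≈ 168

P ∝ T⁴, so the power scales as (3.6)⁴ = 168.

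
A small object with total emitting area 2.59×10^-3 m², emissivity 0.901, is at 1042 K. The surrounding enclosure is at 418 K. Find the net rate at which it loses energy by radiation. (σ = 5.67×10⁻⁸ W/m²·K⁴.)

Q ≈ 152 W

Q = εσA(T⁴ − T_s⁴). T⁴ − T_s⁴ = (1042)⁴ − (418)⁴ = 1.18×10^12 − 3.05×10^10 = 1.15×10^12 K⁴.
Q = 0.901 × 5.67×10⁻⁸ × 2.59×10^-3 × 1.15×10^12 = 152 W.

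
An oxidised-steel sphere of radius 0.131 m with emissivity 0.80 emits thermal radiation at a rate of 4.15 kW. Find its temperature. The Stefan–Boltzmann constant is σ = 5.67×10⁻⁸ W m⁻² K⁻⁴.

T ≈ 807 K

A = 4πr² = 4π × (0.131)² = 0.216 m².
From P = εσAT⁴, T = (P / εσA)^(1/4) = (4150 / (0.80 × 5.67×10⁻⁸ × 0.216))^(1/4).
T = (4.24×10^11)^(1/4) = 807 K.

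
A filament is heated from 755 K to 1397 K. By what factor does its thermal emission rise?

ratio ≈ 11.7

P ∝ T⁴, so the ratio is (1397/755)⁴ = (1.850)⁴ = 11.7.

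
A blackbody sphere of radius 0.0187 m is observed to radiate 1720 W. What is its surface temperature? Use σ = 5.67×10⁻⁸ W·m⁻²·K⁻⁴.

A = 4πr² = 4π × (0.0187)² = 4.39×10^-3 m².
From P = σAT⁴, T = (P / σA)^(1/4) = (1720 / (5.67×10⁻⁸ × 4.39×10^-3))^(1/4).
T = (6.90×10^12)^(1/4) = 1620 K.

T ≈ 1620 K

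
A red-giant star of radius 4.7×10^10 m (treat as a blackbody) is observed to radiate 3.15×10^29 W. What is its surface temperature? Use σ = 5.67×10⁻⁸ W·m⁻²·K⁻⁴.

A = 4πr² = 4π × (4.7×10^10)² = 2.78×10^22 m².
From P = σAT⁴, T = (P / σA)^(1/4) = (3.15×10^29 / (5.67×10⁻⁸ × 2.78×10^22))^(1/4).
T = (2.00×10^14)^(1/4) = 3760 K.

T ≈ 3760 K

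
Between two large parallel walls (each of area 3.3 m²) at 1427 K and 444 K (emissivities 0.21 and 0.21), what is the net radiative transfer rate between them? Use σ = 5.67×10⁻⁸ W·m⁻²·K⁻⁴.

For two large parallel gray plates, q = σ(T₁⁴ − T₂⁴) / (1/ε₁ + 1/ε₂ − 1).
1/ε₁ + 1/ε₂ − 1 = 1/0.21 + 1/0.21 − 1 = 8.524.
T₁⁴ − T₂⁴ = 4.15×10^12 − 3.89×10^10 = 4.11×10^12 K⁴.
q = 5.67×10⁻⁸ × 4.11×10^12 / 8.524 = 27300 W/m².
Q = q·A = 27300 × 3.3 = 90200 W.

Q ≈ 90200 W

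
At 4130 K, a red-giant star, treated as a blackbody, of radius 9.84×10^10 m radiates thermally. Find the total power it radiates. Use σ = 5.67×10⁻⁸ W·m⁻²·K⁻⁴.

P ≈ 2.01×10^30 W

A = 4πr² = 4π × (9.84×10^10)² = 1.22×10^23 m².
P = σAT⁴ = 5.67×10⁻⁸ × 1.22×10^23 × (4130)⁴ = 5.67×10⁻⁸ × 1.22×10^23 × 2.91×10^14.
P = 2.01×10^30 W.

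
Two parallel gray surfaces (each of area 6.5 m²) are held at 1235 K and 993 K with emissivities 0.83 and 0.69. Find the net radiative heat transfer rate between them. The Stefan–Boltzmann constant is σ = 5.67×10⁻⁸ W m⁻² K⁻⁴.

Q ≈ 3.02×10^5 W

For two large parallel gray plates, q = σ(T₁⁴ − T₂⁴) / (1/ε₁ + 1/ε₂ − 1).
1/ε₁ + 1/ε₂ − 1 = 1/0.83 + 1/0.69 − 1 = 1.654.
T₁⁴ − T₂⁴ = 2.33×10^12 − 9.72×10^11 = 1.35×10^12 K⁴.
q = 5.67×10⁻⁸ × 1.35×10^12 / 1.654 = 46400 W/m².
Q = q·A = 46400 × 6.5 = 3.02×10^5 W.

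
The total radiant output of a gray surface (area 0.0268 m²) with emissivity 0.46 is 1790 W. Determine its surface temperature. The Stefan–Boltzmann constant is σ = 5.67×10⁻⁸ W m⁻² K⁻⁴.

From P = εσAT⁴, T = (P / εσA)^(1/4) = (1790 / (0.46 × 5.67×10⁻⁸ × 0.0268))^(1/4).
T = (2.56×10^12)^(1/4) = 1270 K.

T ≈ 1270 K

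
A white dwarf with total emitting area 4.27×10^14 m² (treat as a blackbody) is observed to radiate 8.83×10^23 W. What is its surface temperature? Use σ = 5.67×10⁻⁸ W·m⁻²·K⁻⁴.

T ≈ 13800 K

From P = σAT⁴, T = (P / σA)^(1/4) = (8.83×10^23 / (5.67×10⁻⁸ × 4.27×10^14))^(1/4).
T = (3.65×10^16)^(1/4) = 13800 K.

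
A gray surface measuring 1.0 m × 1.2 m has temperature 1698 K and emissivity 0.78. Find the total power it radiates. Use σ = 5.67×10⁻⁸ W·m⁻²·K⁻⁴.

P ≈ 4.41×10^5 W

A = 1.0 × 1.2 = 1.20 m².
P = εσAT⁴ = 0.78 × 5.67×10⁻⁸ × 1.20 × (1698)⁴ = 0.78 × 5.67×10⁻⁸ × 1.20 × 8.31×10^12.
P = 4.41×10^5 W.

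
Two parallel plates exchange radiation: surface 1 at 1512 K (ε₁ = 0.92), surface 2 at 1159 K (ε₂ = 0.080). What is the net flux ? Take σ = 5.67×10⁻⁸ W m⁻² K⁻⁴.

For two large parallel gray plates, q = σ(T₁⁴ − T₂⁴) / (1/ε₁ + 1/ε₂ − 1).
1/ε₁ + 1/ε₂ − 1 = 1/0.92 + 1/0.080 − 1 = 12.59.
T₁⁴ − T₂⁴ = 5.23×10^12 − 1.80×10^12 = 3.42×10^12 K⁴.
q = 5.67×10⁻⁸ × 3.42×10^12 / 12.59 = 15400 W/m².

q ≈ 15400 W/m²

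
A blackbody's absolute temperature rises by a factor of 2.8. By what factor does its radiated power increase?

P ∝ T⁴, so the power scales as (2.8)⁴ = 61.5.

factor ≈ 61.5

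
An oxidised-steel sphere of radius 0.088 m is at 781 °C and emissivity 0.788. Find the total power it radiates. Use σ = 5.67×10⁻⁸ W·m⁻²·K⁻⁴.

P ≈ 5370 W

A = 4πr² = 4π × (0.088)² = 0.0973 m².
781 °C = 1054 K.
Stefan–Boltzmann: P = εσAT⁴ = 0.788 × 5.67×10⁻⁸ × 0.0973 × (1054)⁴ = 0.788 × 5.67×10⁻⁸ × 0.0973 × 1.23×10^12.
P = 5370 W.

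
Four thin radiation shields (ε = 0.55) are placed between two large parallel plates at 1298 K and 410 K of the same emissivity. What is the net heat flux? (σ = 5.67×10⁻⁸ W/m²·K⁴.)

q ≈ 12100 W/m²

Each of the 5 gaps contributes resistance (2/ε − 1) = 2/0.55 − 1 = 2.636; total = 13.18.
q = σ(T₁⁴ − T₂⁴) / 13.18 = 5.67×10⁻⁸ × 2.81×10^12 / 13.18 = 12100 W/m².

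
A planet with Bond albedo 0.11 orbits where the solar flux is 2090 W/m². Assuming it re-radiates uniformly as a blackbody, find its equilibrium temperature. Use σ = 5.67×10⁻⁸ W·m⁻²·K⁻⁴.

T ≈ 301 K

Power absorbed = (1−a)S·πR²; power emitted = 4πR²σT⁴. Equating and cancelling πR²:
T = ((1−a)S / 4σ)^(1/4) = (1860 / (4 × 5.67×10⁻⁸))^(1/4) = (8.20×10^9)^(1/4).
T = 301 K.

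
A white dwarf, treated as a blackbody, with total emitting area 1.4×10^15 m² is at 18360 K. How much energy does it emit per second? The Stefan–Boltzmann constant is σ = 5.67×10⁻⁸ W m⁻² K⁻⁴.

P ≈ 9.02×10^24 W

P = σAT⁴ = 5.67×10⁻⁸ × 1.40×10^15 × (18360)⁴ = 5.67×10⁻⁸ × 1.40×10^15 × 1.14×10^17.
P = 9.02×10^24 W.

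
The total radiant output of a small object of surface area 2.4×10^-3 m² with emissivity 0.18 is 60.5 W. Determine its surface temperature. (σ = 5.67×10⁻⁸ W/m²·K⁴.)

T ≈ 1250 K

From P = εσAT⁴, T = (P / εσA)^(1/4) = (60.5 / (0.18 × 5.67×10⁻⁸ × 2.40×10^-3))^(1/4).
T = (2.47×10^12)^(1/4) = 1250 K.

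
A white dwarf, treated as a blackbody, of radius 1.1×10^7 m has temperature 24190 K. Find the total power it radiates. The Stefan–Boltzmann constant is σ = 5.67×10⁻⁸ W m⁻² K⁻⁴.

A = 4πr² = 4π × (1.1×10^7)² = 1.52×10^15 m².
P = σAT⁴ = 5.67×10⁻⁸ × 1.52×10^15 × (24190)⁴ = 5.67×10⁻⁸ × 1.52×10^15 × 3.42×10^17.
P = 2.95×10^25 W.

P ≈ 2.95×10^25 W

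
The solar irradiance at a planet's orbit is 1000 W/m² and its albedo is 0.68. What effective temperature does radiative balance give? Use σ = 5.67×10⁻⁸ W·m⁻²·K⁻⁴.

Power absorbed = (1−a)S·πR²; power emitted = 4πR²σT⁴. Equating and cancelling πR²:
T = ((1−a)S / 4σ)^(1/4) = (320 / (4 × 5.67×10⁻⁸))^(1/4) = (1.41×10^9)^(1/4).
T = 194 K.

T ≈ 194 K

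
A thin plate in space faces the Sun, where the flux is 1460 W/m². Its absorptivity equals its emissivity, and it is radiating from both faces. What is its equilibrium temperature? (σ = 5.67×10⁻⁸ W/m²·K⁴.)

T ≈ 337 K

Absorbed flux αS = emitted flux 2εσT⁴ per unit area; with α = ε this gives T = (S/2σ)^(1/4).
T = (1460 / (2 × 5.67×10⁻⁸))^(1/4) = (1.29×10^10)^(1/4).
T = 337 K.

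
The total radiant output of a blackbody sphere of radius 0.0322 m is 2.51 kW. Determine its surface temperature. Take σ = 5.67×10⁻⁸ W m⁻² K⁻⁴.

T ≈ 1360 K

A = 4πr² = 4π × (0.0322)² = 0.0130 m².
From P = σAT⁴, T = (P / σA)^(1/4) = (2510 / (5.67×10⁻⁸ × 0.0130))^(1/4).
T = (3.40×10^12)^(1/4) = 1360 K.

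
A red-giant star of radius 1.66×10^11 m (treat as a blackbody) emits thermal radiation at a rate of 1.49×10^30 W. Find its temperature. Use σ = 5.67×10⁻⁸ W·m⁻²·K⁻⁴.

A = 4πr² = 4π × (1.66×10^11)² = 3.46×10^23 m².
From P = σAT⁴, T = (P / σA)^(1/4) = (1.49×10^30 / (5.67×10⁻⁸ × 3.46×10^23))^(1/4).
T = (7.59×10^13)^(1/4) = 2950 K.

T ≈ 2950 K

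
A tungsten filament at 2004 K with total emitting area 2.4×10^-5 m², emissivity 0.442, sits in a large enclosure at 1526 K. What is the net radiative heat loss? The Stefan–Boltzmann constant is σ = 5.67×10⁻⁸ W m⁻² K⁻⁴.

Q ≈ 6.44 W

Q = εσA(T⁴ − T_s⁴). T⁴ − T_s⁴ = (2004)⁴ − (1526)⁴ = 1.61×10^13 − 5.42×10^12 = 1.07×10^13 K⁴.
Q = 0.442 × 5.67×10⁻⁸ × 2.40×10^-5 × 1.07×10^13 = 6.44 W.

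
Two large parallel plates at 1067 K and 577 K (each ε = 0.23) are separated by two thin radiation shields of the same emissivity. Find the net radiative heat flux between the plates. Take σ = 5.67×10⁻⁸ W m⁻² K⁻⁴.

q ≈ 2910 W/m²

Each of the 3 gaps contributes resistance (2/ε − 1) = 2/0.23 − 1 = 7.696; total = 23.09.
q = σ(T₁⁴ − T₂⁴) / 23.09 = 5.67×10⁻⁸ × 1.19×10^12 / 23.09 = 2910 W/m².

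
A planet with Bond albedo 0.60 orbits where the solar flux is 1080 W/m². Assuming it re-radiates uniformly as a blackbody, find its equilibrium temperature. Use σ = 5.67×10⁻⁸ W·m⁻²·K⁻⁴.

T ≈ 209 K

Power absorbed = (1−a)S·πR²; power emitted = 4πR²σT⁴. Equating and cancelling πR²:
T = ((1−a)S / 4σ)^(1/4) = (432 / (4 × 5.67×10⁻⁸))^(1/4) = (1.90×10^9)^(1/4).
T = 209 K.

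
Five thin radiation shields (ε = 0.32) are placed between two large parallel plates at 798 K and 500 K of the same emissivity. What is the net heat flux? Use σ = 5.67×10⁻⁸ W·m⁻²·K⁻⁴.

q ≈ 617 W/m²

Each of the 6 gaps contributes resistance (2/ε − 1) = 2/0.32 − 1 = 5.250; total = 31.50.
q = σ(T₁⁴ − T₂⁴) / 31.50 = 5.67×10⁻⁸ × 3.43×10^11 / 31.50 = 617 W/m².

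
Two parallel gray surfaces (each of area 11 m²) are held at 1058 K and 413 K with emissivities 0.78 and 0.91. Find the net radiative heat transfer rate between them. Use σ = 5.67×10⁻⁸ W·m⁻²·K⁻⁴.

Q ≈ 5.53×10^5 W

For two large parallel gray plates, q = σ(T₁⁴ − T₂⁴) / (1/ε₁ + 1/ε₂ − 1).
1/ε₁ + 1/ε₂ − 1 = 1/0.78 + 1/0.91 − 1 = 1.381.
T₁⁴ − T₂⁴ = 1.25×10^12 − 2.91×10^10 = 1.22×10^12 K⁴.
q = 5.67×10⁻⁸ × 1.22×10^12 / 1.381 = 50300 W/m².
Q = q·A = 50300 × 11 = 5.53×10^5 W.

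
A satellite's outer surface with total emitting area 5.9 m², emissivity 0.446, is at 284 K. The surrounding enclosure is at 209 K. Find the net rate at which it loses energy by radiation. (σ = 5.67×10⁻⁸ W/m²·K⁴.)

Q = εσA(T⁴ − T_s⁴). T⁴ − T_s⁴ = (284)⁴ − (209)⁴ = 6.51×10^9 − 1.91×10^9 = 4.60×10^9 K⁴.
Q = 0.446 × 5.67×10⁻⁸ × 5.90 × 4.60×10^9 = 686 W.

Q ≈ 686 W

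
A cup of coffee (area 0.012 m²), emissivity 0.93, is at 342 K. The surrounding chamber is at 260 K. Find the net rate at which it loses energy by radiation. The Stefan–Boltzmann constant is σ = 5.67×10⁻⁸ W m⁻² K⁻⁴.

Q ≈ 5.77 W

Q = εσA(T⁴ − T_s⁴). T⁴ − T_s⁴ = (342)⁴ − (260)⁴ = 1.37×10^10 − 4.57×10^9 = 9.11×10^9 K⁴.
Q = 0.93 × 5.67×10⁻⁸ × 0.0120 × 9.11×10^9 = 5.77 W.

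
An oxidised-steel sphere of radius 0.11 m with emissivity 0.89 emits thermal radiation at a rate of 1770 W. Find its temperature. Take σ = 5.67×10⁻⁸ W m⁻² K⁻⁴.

A = 4πr² = 4π × (0.11)² = 0.152 m².
From P = εσAT⁴, T = (P / εσA)^(1/4) = (1770 / (0.89 × 5.67×10⁻⁸ × 0.152))^(1/4).
T = (2.31×10^11)^(1/4) = 693 K.

T ≈ 693 K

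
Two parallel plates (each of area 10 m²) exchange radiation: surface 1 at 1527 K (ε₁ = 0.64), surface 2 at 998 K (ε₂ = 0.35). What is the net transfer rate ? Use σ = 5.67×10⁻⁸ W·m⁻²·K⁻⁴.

For two large parallel gray plates, q = σ(T₁⁴ − T₂⁴) / (1/ε₁ + 1/ε₂ − 1).
1/ε₁ + 1/ε₂ − 1 = 1/0.64 + 1/0.35 − 1 = 3.420.
T₁⁴ − T₂⁴ = 5.44×10^12 − 9.92×10^11 = 4.44×10^12 K⁴.
q = 5.67×10⁻⁸ × 4.44×10^12 / 3.420 = 73700 W/m².
Q = q·A = 73700 × 10 = 7.37×10^5 W.

Q ≈ 7.37×10^5 W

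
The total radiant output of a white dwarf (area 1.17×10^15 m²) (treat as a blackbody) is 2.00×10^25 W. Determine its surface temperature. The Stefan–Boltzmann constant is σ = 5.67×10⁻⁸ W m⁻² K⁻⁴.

From P = σAT⁴, T = (P / σA)^(1/4) = (2.00×10^25 / (5.67×10⁻⁸ × 1.17×10^15))^(1/4).
T = (3.01×10^17)^(1/4) = 23400 K.

T ≈ 23400 K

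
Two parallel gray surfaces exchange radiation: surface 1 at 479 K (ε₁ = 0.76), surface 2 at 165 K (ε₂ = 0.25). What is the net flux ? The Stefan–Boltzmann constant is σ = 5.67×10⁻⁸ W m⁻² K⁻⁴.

q ≈ 682 W/m²

For two large parallel gray plates, q = σ(T₁⁴ − T₂⁴) / (1/ε₁ + 1/ε₂ − 1).
1/ε₁ + 1/ε₂ − 1 = 1/0.76 + 1/0.25 − 1 = 4.316.
T₁⁴ − T₂⁴ = 5.26×10^10 − 7.41×10^8 = 5.19×10^10 K⁴.
q = 5.67×10⁻⁸ × 5.19×10^10 / 4.316 = 682 W/m².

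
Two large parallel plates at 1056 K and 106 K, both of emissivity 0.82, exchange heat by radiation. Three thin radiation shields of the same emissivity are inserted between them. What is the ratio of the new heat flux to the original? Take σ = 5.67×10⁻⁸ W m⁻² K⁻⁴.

ratio ≈ 0.250

With N identical shields there are N+1 = 4 gaps in series, each with the same radiative resistance, so the flux falls to 1/(N+1) of its unshielded value.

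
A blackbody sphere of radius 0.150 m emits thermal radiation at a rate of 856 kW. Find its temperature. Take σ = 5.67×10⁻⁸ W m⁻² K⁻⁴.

A = 4πr² = 4π × (0.150)² = 0.283 m².
From P = σAT⁴, T = (P / σA)^(1/4) = (8.56×10^5 / (5.67×10⁻⁸ × 0.283))^(1/4).
T = (5.34×10^13)^(1/4) = 2700 K.

T ≈ 2700 K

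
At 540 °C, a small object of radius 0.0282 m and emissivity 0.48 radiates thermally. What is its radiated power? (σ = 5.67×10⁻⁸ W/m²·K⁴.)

P ≈ 119 W

A = 4πr² = 4π × (0.0282)² = 9.99×10^-3 m².
540 °C = 813 K.
Stefan–Boltzmann: P = εσAT⁴ = 0.48 × 5.67×10⁻⁸ × 9.99×10^-3 × (813)⁴ = 0.48 × 5.67×10⁻⁸ × 9.99×10^-3 × 4.37×10^11.
P = 119 W.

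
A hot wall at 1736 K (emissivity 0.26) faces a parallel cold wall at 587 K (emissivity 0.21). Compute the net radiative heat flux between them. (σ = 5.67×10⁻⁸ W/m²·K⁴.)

q ≈ 66800 W/m²

For two large parallel gray plates, q = σ(T₁⁴ − T₂⁴) / (1/ε₁ + 1/ε₂ − 1).
1/ε₁ + 1/ε₂ − 1 = 1/0.26 + 1/0.21 − 1 = 7.608.
T₁⁴ − T₂⁴ = 9.08×10^12 − 1.19×10^11 = 8.96×10^12 K⁴.
q = 5.67×10⁻⁸ × 8.96×10^12 / 7.608 = 66800 W/m².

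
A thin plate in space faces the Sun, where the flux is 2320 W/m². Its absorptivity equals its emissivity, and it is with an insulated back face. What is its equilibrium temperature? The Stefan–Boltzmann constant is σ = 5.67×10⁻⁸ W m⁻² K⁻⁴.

T ≈ 450 K

Absorbed flux αS = emitted flux εσT⁴ (one radiating face); with α = ε, T = (S/σ)^(1/4).
T = (2320 / 5.67×10⁻⁸)^(1/4) = (4.09×10^10)^(1/4).
T = 450 K.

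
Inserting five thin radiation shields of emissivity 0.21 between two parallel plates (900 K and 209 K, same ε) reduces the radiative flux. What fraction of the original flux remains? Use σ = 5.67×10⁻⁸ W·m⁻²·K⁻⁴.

With N identical shields there are N+1 = 6 gaps in series, each with the same radiative resistance, so the flux falls to 1/(N+1) of its unshielded value.

ratio ≈ 0.167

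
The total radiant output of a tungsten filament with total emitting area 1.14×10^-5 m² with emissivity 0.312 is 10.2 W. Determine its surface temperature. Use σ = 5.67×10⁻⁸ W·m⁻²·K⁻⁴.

T ≈ 2670 K

From P = εσAT⁴, T = (P / εσA)^(1/4) = (10.2 / (0.312 × 5.67×10⁻⁸ × 1.14×10^-5))^(1/4).
T = (5.06×10^13)^(1/4) = 2670 K.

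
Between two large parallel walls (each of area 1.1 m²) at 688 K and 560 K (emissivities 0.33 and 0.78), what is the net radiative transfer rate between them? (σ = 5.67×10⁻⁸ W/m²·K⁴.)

For two large parallel gray plates, q = σ(T₁⁴ − T₂⁴) / (1/ε₁ + 1/ε₂ − 1).
1/ε₁ + 1/ε₂ − 1 = 1/0.33 + 1/0.78 − 1 = 3.312.
T₁⁴ − T₂⁴ = 2.24×10^11 − 9.83×10^10 = 1.26×10^11 K⁴.
q = 5.67×10⁻⁸ × 1.26×10^11 / 3.312 = 2150 W/m².
Q = q·A = 2150 × 1.1 = 2370 W.

Q ≈ 2370 W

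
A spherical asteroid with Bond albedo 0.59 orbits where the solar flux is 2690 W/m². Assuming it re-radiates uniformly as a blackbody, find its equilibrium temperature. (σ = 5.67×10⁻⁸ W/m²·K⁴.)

T ≈ 264 K

Power absorbed = (1−a)S·πR²; power emitted = 4πR²σT⁴. Equating and cancelling πR²:
T = ((1−a)S / 4σ)^(1/4) = (1100 / (4 × 5.67×10⁻⁸))^(1/4) = (4.86×10^9)^(1/4).
T = 264 K.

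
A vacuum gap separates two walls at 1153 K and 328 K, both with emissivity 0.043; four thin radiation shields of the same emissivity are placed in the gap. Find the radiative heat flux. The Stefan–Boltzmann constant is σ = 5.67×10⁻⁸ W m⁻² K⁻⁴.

Each of the 5 gaps contributes resistance (2/ε − 1) = 2/0.043 − 1 = 45.51; total = 227.6.
q = σ(T₁⁴ − T₂⁴) / 227.6 = 5.67×10⁻⁸ × 1.76×10^12 / 227.6 = 437 W/m².

q ≈ 437 W/m²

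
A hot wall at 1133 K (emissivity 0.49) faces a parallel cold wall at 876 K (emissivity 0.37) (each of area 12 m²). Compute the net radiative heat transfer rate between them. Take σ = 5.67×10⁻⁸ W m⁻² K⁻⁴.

For two large parallel gray plates, q = σ(T₁⁴ − T₂⁴) / (1/ε₁ + 1/ε₂ − 1).
1/ε₁ + 1/ε₂ − 1 = 1/0.49 + 1/0.37 − 1 = 3.744.
T₁⁴ − T₂⁴ = 1.65×10^12 − 5.89×10^11 = 1.06×10^12 K⁴.
q = 5.67×10⁻⁸ × 1.06×10^12 / 3.744 = 16000 W/m².
Q = q·A = 16000 × 12 = 1.92×10^5 W.

Q ≈ 1.92×10^5 W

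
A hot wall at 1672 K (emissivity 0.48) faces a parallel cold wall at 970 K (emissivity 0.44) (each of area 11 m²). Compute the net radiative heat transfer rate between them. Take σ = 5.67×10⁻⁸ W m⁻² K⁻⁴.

For two large parallel gray plates, q = σ(T₁⁴ − T₂⁴) / (1/ε₁ + 1/ε₂ − 1).
1/ε₁ + 1/ε₂ − 1 = 1/0.48 + 1/0.44 − 1 = 3.356.
T₁⁴ − T₂⁴ = 7.82×10^12 − 8.85×10^11 = 6.93×10^12 K⁴.
q = 5.67×10⁻⁸ × 6.93×10^12 / 3.356 = 1.17×10^5 W/m².
Q = q·A = 1.17×10^5 × 11 = 1.29×10^6 W.

Q ≈ 1.29×10^6 W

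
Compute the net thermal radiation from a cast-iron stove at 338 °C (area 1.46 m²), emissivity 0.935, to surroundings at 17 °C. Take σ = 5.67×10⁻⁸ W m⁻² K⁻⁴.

Q ≈ 10200 W

Convert: 338 °C = 611 K; 17 °C = 290 K.
Q = εσA(T⁴ − T_s⁴). T⁴ − T_s⁴ = (611)⁴ − (290)⁴ = 1.39×10^11 − 7.07×10^9 = 1.32×10^11 K⁴.
Q = 0.935 × 5.67×10⁻⁸ × 1.46 × 1.32×10^11 = 10200 W.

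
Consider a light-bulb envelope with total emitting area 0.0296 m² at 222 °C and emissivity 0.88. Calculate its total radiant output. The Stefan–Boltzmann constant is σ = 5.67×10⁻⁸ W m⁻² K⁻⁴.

222 °C = 495 K.
Stefan–Boltzmann: P = εσAT⁴ = 0.88 × 5.67×10⁻⁸ × 0.0296 × (495)⁴ = 0.88 × 5.67×10⁻⁸ × 0.0296 × 6.00×10^10.
P = 88.7 W.

P ≈ 88.7 W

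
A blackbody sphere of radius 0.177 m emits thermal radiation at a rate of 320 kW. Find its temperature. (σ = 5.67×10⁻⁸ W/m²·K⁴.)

T ≈ 1950 K

A = 4πr² = 4π × (0.177)² = 0.394 m².
From P = σAT⁴, T = (P / σA)^(1/4) = (3.20×10^5 / (5.67×10⁻⁸ × 0.394))^(1/4).
T = (1.43×10^13)^(1/4) = 1950 K.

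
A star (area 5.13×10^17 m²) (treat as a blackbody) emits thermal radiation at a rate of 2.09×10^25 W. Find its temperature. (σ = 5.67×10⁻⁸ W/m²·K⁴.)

From P = σAT⁴, T = (P / σA)^(1/4) = (2.09×10^25 / (5.67×10⁻⁸ × 5.13×10^17))^(1/4).
T = (7.19×10^14)^(1/4) = 5180 K.

T ≈ 5180 K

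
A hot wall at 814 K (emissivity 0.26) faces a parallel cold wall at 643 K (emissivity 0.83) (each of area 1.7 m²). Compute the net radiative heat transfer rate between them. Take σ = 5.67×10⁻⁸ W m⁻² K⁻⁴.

Q ≈ 6380 W

For two large parallel gray plates, q = σ(T₁⁴ − T₂⁴) / (1/ε₁ + 1/ε₂ − 1).
1/ε₁ + 1/ε₂ − 1 = 1/0.26 + 1/0.83 − 1 = 4.051.
T₁⁴ − T₂⁴ = 4.39×10^11 − 1.71×10^11 = 2.68×10^11 K⁴.
q = 5.67×10⁻⁸ × 2.68×10^11 / 4.051 = 3750 W/m².
Q = q·A = 3750 × 1.7 = 6380 W.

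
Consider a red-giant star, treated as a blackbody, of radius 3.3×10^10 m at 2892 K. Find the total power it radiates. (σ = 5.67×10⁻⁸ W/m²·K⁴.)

A = 4πr² = 4π × (3.3×10^10)² = 1.37×10^22 m².
P = σAT⁴ = 5.67×10⁻⁸ × 1.37×10^22 × (2892)⁴ = 5.67×10⁻⁸ × 1.37×10^22 × 7.00×10^13.
P = 5.43×10^28 W.

P ≈ 5.43×10^28 W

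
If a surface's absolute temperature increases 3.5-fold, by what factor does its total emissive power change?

factor ≈ 150

P ∝ T⁴, so the power scales as (3.5)⁴ = 150.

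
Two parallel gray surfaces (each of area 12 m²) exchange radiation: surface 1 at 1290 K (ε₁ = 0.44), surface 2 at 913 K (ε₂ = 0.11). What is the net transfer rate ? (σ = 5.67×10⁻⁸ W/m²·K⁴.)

Q ≈ 1.36×10^5 W

For two large parallel gray plates, q = σ(T₁⁴ − T₂⁴) / (1/ε₁ + 1/ε₂ − 1).
1/ε₁ + 1/ε₂ − 1 = 1/0.44 + 1/0.11 − 1 = 10.36.
T₁⁴ − T₂⁴ = 2.77×10^12 − 6.95×10^11 = 2.07×10^12 K⁴.
q = 5.67×10⁻⁸ × 2.07×10^12 / 10.36 = 11300 W/m².
Q = q·A = 11300 × 12 = 1.36×10^5 W.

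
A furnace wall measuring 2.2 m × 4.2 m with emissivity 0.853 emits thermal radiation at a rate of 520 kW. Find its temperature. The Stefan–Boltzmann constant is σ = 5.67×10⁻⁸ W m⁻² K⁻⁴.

A = 2.2 × 4.2 = 9.24 m².
From P = εσAT⁴, T = (P / εσA)^(1/4) = (5.20×10^5 / (0.853 × 5.67×10⁻⁸ × 9.24))^(1/4).
T = (1.16×10^12)^(1/4) = 1040 K.

T ≈ 1040 K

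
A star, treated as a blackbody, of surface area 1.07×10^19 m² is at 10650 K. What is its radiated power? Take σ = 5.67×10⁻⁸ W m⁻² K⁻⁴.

P ≈ 7.80×10^27 W

P = σAT⁴ = 5.67×10⁻⁸ × 1.07×10^19 × (10650)⁴ = 5.67×10⁻⁸ × 1.07×10^19 × 1.29×10^16.
P = 7.80×10^27 W.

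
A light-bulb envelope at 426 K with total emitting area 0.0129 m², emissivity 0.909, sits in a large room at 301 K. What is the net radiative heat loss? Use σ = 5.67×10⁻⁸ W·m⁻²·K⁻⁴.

Q ≈ 16.4 W

Q = εσA(T⁴ − T_s⁴). T⁴ − T_s⁴ = (426)⁴ − (301)⁴ = 3.29×10^10 − 8.21×10^9 = 2.47×10^10 K⁴.
Q = 0.909 × 5.67×10⁻⁸ × 0.0129 × 2.47×10^10 = 16.4 W.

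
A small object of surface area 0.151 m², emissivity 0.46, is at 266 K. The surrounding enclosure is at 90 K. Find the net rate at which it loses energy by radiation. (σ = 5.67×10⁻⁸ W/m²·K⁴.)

Q = εσA(T⁴ − T_s⁴). T⁴ − T_s⁴ = (266)⁴ − (90)⁴ = 5.01×10^9 − 6.56×10^7 = 4.94×10^9 K⁴.
Q = 0.46 × 5.67×10⁻⁸ × 0.151 × 4.94×10^9 = 19.5 W.

Q ≈ 19.5 W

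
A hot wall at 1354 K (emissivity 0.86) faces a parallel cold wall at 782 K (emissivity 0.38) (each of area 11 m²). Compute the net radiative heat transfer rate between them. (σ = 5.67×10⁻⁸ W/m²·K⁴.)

For two large parallel gray plates, q = σ(T₁⁴ − T₂⁴) / (1/ε₁ + 1/ε₂ − 1).
1/ε₁ + 1/ε₂ − 1 = 1/0.86 + 1/0.38 − 1 = 2.794.
T₁⁴ − T₂⁴ = 3.36×10^12 − 3.74×10^11 = 2.99×10^12 K⁴.
q = 5.67×10⁻⁸ × 2.99×10^12 / 2.794 = 60600 W/m².
Q = q·A = 60600 × 11 = 6.67×10^5 W.

Q ≈ 6.67×10^5 W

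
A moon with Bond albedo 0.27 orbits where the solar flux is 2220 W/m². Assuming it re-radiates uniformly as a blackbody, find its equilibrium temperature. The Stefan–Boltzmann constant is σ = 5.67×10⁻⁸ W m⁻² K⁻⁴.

T ≈ 291 K

Power absorbed = (1−a)S·πR²; power emitted = 4πR²σT⁴. Equating and cancelling πR²:
T = ((1−a)S / 4σ)^(1/4) = (1620 / (4 × 5.67×10⁻⁸))^(1/4) = (7.15×10^9)^(1/4).
T = 291 K.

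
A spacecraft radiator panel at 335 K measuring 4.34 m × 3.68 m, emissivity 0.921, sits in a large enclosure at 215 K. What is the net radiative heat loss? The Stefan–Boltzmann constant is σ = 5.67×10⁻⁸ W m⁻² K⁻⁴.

Q ≈ 8720 W

A = 4.34 × 3.68 = 16.0 m².
Q = εσA(T⁴ − T_s⁴). T⁴ − T_s⁴ = (335)⁴ − (215)⁴ = 1.26×10^10 − 2.14×10^9 = 1.05×10^10 K⁴.
Q = 0.921 × 5.67×10⁻⁸ × 16.0 × 1.05×10^10 = 8720 W.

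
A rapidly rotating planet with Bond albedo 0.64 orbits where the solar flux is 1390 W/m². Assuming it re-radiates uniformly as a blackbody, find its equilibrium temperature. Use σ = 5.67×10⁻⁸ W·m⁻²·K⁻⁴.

T ≈ 217 K

Power absorbed = (1−a)S·πR²; power emitted = 4πR²σT⁴. Equating and cancelling πR²:
T = ((1−a)S / 4σ)^(1/4) = (500 / (4 × 5.67×10⁻⁸))^(1/4) = (2.21×10^9)^(1/4).
T = 217 K.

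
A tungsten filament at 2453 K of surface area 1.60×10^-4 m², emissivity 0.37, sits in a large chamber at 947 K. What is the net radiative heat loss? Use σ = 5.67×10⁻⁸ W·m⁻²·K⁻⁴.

Q = εσA(T⁴ − T_s⁴). T⁴ − T_s⁴ = (2453)⁴ − (947)⁴ = 3.62×10^13 − 8.04×10^11 = 3.54×10^13 K⁴.
Q = 0.37 × 5.67×10⁻⁸ × 1.60×10^-4 × 3.54×10^13 = 119 W.

Q ≈ 119 W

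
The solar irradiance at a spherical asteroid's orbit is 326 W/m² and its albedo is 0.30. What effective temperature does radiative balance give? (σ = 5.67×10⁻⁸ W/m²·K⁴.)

T ≈ 178 K

Power absorbed = (1−a)S·πR²; power emitted = 4πR²σT⁴. Equating and cancelling πR²:
T = ((1−a)S / 4σ)^(1/4) = (228 / (4 × 5.67×10⁻⁸))^(1/4) = (1.01×10^9)^(1/4).
T = 178 K.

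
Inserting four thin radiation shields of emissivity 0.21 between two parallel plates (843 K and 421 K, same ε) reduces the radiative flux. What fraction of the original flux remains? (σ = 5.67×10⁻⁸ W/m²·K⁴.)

ratio ≈ 0.200

With N identical shields there are N+1 = 5 gaps in series, each with the same radiative resistance, so the flux falls to 1/(N+1) of its unshielded value.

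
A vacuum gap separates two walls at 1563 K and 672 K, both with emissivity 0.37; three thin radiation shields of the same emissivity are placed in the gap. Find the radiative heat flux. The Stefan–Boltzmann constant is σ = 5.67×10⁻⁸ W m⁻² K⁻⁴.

Each of the 4 gaps contributes resistance (2/ε − 1) = 2/0.37 − 1 = 4.405; total = 17.62.
q = σ(T₁⁴ − T₂⁴) / 17.62 = 5.67×10⁻⁸ × 5.76×10^12 / 17.62 = 18500 W/m².

q ≈ 18500 W/m²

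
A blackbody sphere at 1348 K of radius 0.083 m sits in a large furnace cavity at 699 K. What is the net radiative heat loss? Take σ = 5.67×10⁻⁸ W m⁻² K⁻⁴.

A = 4πr² = 4π × (0.083)² = 0.0866 m².
Q = σA(T⁴ − T_s⁴). T⁴ − T_s⁴ = (1348)⁴ − (699)⁴ = 3.30×10^12 − 2.39×10^11 = 3.06×10^12 K⁴.
Q = 5.67×10⁻⁸ × 0.0866 × 3.06×10^12 = 15000 W.

Q ≈ 15000 W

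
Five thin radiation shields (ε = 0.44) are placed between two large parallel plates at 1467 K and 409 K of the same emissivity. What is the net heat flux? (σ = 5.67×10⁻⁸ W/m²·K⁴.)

Each of the 6 gaps contributes resistance (2/ε − 1) = 2/0.44 − 1 = 3.545; total = 21.27.
q = σ(T₁⁴ − T₂⁴) / 21.27 = 5.67×10⁻⁸ × 4.60×10^12 / 21.27 = 12300 W/m².

q ≈ 12300 W/m²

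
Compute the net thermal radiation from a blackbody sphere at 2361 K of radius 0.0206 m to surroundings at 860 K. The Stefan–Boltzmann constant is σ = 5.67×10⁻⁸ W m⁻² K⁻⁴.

Q ≈ 9230 W

A = 4πr² = 4π × (0.0206)² = 5.33×10^-3 m².
Q = σA(T⁴ − T_s⁴). T⁴ − T_s⁴ = (2361)⁴ − (860)⁴ = 3.11×10^13 − 5.47×10^11 = 3.05×10^13 K⁴.
Q = 5.67×10⁻⁸ × 5.33×10^-3 × 3.05×10^13 = 9230 W.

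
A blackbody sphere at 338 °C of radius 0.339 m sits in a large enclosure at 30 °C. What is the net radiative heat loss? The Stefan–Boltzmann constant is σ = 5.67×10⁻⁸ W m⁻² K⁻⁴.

Q ≈ 10700 W

A = 4πr² = 4π × (0.339)² = 1.44 m².
Convert: 338 °C = 611 K; 30 °C = 303 K.
Q = σA(T⁴ − T_s⁴). T⁴ − T_s⁴ = (611)⁴ − (303)⁴ = 1.39×10^11 − 8.43×10^9 = 1.31×10^11 K⁴.
Q = 5.67×10⁻⁸ × 1.44 × 1.31×10^11 = 10700 W.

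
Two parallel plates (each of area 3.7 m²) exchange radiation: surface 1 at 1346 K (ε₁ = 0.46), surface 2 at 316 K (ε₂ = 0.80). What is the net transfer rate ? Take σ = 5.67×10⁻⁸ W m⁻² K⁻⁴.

For two large parallel gray plates, q = σ(T₁⁴ − T₂⁴) / (1/ε₁ + 1/ε₂ − 1).
1/ε₁ + 1/ε₂ − 1 = 1/0.46 + 1/0.80 − 1 = 2.424.
T₁⁴ − T₂⁴ = 3.28×10^12 − 9.97×10^9 = 3.27×10^12 K⁴.
q = 5.67×10⁻⁸ × 3.27×10^12 / 2.424 = 76500 W/m².
Q = q·A = 76500 × 3.7 = 2.83×10^5 W.

Q ≈ 2.83×10^5 W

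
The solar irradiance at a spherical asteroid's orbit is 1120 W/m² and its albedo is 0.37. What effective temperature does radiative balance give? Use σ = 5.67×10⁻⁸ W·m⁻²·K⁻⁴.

Power absorbed = (1−a)S·πR²; power emitted = 4πR²σT⁴. Equating and cancelling πR²:
T = ((1−a)S / 4σ)^(1/4) = (706 / (4 × 5.67×10⁻⁸))^(1/4) = (3.11×10^9)^(1/4).
T = 236 K.

T ≈ 236 K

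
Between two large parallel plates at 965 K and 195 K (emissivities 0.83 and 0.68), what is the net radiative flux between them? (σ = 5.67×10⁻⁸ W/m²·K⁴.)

q ≈ 29300 W/m²

For two large parallel gray plates, q = σ(T₁⁴ − T₂⁴) / (1/ε₁ + 1/ε₂ − 1).
1/ε₁ + 1/ε₂ − 1 = 1/0.83 + 1/0.68 − 1 = 1.675.
T₁⁴ − T₂⁴ = 8.67×10^11 − 1.45×10^9 = 8.66×10^11 K⁴.
q = 5.67×10⁻⁸ × 8.66×10^11 / 1.675 = 29300 W/m².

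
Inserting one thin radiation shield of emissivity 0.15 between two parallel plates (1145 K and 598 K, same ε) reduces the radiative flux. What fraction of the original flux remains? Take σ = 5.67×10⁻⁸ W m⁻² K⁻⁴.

ratio ≈ 0.500

With N identical shields there are N+1 = 2 gaps in series, each with the same radiative resistance, so the flux falls to 1/(N+1) of its unshielded value.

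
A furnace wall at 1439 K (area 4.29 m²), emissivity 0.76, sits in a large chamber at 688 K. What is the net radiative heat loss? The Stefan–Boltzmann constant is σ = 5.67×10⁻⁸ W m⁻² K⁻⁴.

Q ≈ 7.51×10^5 W

Q = εσA(T⁴ − T_s⁴). T⁴ − T_s⁴ = (1439)⁴ − (688)⁴ = 4.29×10^12 − 2.24×10^11 = 4.06×10^12 K⁴.
Q = 0.76 × 5.67×10⁻⁸ × 4.29 × 4.06×10^12 = 7.51×10^5 W.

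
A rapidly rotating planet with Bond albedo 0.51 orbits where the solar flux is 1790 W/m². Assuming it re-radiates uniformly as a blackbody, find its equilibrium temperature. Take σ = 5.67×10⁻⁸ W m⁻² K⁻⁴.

T ≈ 249 K

Power absorbed = (1−a)S·πR²; power emitted = 4πR²σT⁴. Equating and cancelling πR²:
T = ((1−a)S / 4σ)^(1/4) = (877 / (4 × 5.67×10⁻⁸))^(1/4) = (3.87×10^9)^(1/4).
T = 249 K.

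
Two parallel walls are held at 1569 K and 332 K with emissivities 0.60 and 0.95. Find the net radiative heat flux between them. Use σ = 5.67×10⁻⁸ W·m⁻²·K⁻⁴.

For two large parallel gray plates, q = σ(T₁⁴ − T₂⁴) / (1/ε₁ + 1/ε₂ − 1).
1/ε₁ + 1/ε₂ − 1 = 1/0.60 + 1/0.95 − 1 = 1.719.
T₁⁴ − T₂⁴ = 6.06×10^12 − 1.21×10^10 = 6.05×10^12 K⁴.
q = 5.67×10⁻⁸ × 6.05×10^12 / 1.719 = 1.99×10^5 W/m².

q ≈ 1.99×10^5 W/m²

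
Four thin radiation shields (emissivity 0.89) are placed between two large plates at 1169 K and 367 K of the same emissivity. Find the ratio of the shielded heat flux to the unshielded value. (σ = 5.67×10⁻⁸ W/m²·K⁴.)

With N identical shields there are N+1 = 5 gaps in series, each with the same radiative resistance, so the flux falls to 1/(N+1) of its unshielded value.

ratio ≈ 0.200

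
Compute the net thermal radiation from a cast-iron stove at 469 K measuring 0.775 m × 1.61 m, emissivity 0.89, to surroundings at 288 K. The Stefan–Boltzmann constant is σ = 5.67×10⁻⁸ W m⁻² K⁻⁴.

Q ≈ 2610 W

A = 0.775 × 1.61 = 1.25 m².
Q = εσA(T⁴ − T_s⁴). T⁴ − T_s⁴ = (469)⁴ − (288)⁴ = 4.84×10^10 − 6.88×10^9 = 4.15×10^10 K⁴.
Q = 0.89 × 5.67×10⁻⁸ × 1.25 × 4.15×10^10 = 2610 W.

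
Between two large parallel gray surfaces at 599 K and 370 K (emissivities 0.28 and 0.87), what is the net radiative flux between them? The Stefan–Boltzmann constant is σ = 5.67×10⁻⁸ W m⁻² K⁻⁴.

For two large parallel gray plates, q = σ(T₁⁴ − T₂⁴) / (1/ε₁ + 1/ε₂ − 1).
1/ε₁ + 1/ε₂ − 1 = 1/0.28 + 1/0.87 − 1 = 3.721.
T₁⁴ − T₂⁴ = 1.29×10^11 − 1.87×10^10 = 1.10×10^11 K⁴.
q = 5.67×10⁻⁸ × 1.10×10^11 / 3.721 = 1680 W/m².

q ≈ 1680 W/m²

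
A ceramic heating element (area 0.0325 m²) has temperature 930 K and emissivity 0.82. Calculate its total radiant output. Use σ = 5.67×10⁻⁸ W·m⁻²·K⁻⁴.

P ≈ 1130 W

P = εσAT⁴ = 0.82 × 5.67×10⁻⁸ × 0.0325 × (930)⁴ = 0.82 × 5.67×10⁻⁸ × 0.0325 × 7.48×10^11.
P = 1130 W.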